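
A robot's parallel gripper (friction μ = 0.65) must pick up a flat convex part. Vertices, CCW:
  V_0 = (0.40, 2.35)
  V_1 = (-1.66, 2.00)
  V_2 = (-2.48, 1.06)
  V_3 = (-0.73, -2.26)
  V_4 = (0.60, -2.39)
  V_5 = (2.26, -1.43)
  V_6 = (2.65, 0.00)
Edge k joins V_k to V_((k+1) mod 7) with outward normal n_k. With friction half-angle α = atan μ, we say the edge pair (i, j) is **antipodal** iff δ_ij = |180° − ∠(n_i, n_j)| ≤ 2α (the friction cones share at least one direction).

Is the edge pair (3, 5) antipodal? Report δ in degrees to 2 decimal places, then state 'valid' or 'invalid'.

α = atan 0.65 = 33.02°;  2α = 66.05°
edge 3: e_3 = (+1.33, -0.13);  n_3 = (-0.0973, -0.9953)
edge 5: e_5 = (+0.39, +1.43);  n_5 = (+0.9648, -0.2631)
∠(n_3, n_5) = 80.33°
δ = |180° − 80.33°| = 99.67°
99.67° > 2α = 66.05°  →  invalid

δ = 99.67°, invalid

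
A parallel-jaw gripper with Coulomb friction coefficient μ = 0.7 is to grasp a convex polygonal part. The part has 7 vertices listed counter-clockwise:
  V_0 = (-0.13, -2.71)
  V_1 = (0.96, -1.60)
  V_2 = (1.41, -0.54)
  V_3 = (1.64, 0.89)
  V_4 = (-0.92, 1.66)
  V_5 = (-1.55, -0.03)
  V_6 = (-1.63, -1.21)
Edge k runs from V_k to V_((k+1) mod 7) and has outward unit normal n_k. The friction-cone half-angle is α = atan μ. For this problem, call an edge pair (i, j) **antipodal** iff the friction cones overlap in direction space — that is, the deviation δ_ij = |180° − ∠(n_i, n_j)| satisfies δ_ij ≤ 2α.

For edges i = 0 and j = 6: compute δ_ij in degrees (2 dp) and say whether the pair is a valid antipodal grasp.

α = atan 0.7 = 34.99°;  2α = 69.98°
edge 0: e_0 = (+1.09, +1.11);  n_0 = (+0.7135, -0.7006)
edge 6: e_6 = (+1.50, -1.50);  n_6 = (-0.7071, -0.7071)
∠(n_0, n_6) = 90.52°
δ = |180° − 90.52°| = 89.48°
89.48° > 2α = 69.98°  →  invalid

δ = 89.48°, invalid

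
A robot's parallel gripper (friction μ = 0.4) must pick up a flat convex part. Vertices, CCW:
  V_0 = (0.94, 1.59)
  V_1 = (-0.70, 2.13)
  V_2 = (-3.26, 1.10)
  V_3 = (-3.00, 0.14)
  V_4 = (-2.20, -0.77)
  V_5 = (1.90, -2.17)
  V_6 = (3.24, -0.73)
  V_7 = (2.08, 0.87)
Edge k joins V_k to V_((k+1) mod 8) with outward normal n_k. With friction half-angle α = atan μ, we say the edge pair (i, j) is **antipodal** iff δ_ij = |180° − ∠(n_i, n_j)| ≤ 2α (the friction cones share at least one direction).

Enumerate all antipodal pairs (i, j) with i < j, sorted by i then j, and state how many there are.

count = 10; pairs: (0,3), (0,4), (1,4), (1,5), (2,6), (2,7), (3,6), (3,7), (4,6), (4,7)

α = atan 0.4 = 21.80°;  2α = 43.60°
n_0 = (+0.3128, +0.9498)
n_1 = (-0.3733, +0.9277)
n_2 = (-0.9652, -0.2614)
n_3 = (-0.7510, -0.6603)
n_4 = (-0.3231, -0.9463)
n_5 = (+0.7321, -0.6812)
n_6 = (+0.8096, +0.5870)
n_7 = (+0.5340, +0.8455)
  (0,1): δ = 139.86°  ·
  (0,2): δ = 56.62°  ·
  (0,3): δ = 30.46°  ✓
  (0,4): δ = 0.63°  ✓
  (0,5): δ = 65.29°  ·
  (0,6): δ = 144.17°  ·
  (0,7): δ = 165.95°  ·
  (1,2): δ = 96.76°  ·
  (1,3): δ = 70.60°  ·
  (1,4): δ = 40.77°  ✓
  (1,5): δ = 25.14°  ✓
  (1,6): δ = 104.03°  ·
  (1,7): δ = 125.81°  ·
  (2,3): δ = 153.83°  ·
  (2,4): δ = 124.01°  ·
  (2,5): δ = 58.09°  ·
  (2,6): δ = 20.79°  ✓
  (2,7): δ = 42.57°  ✓
  (3,4): δ = 150.17°  ·
  (3,5): δ = 84.26°  ·
  (3,6): δ = 5.38°  ✓
  (3,7): δ = 16.40°  ✓
  (4,5): δ = 114.09°  ·
  (4,6): δ = 35.20°  ✓
  (4,7): δ = 13.42°  ✓
  (5,6): δ = 101.12°  ·
  (5,7): δ = 79.34°  ·
  (6,7): δ = 158.22°  ·
antipodal pairs: 10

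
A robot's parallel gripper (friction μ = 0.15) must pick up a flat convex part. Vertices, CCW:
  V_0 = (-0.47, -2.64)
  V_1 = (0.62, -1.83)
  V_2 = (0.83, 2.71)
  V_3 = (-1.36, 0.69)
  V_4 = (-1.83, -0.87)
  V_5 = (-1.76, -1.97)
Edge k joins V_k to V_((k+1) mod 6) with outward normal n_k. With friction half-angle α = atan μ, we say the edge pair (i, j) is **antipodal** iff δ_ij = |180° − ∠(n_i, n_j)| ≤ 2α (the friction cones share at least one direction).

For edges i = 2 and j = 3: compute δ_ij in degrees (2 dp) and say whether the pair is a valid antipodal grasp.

δ = 149.45°, invalid

α = atan 0.15 = 8.53°;  2α = 17.06°
edge 2: e_2 = (-2.19, -2.02);  n_2 = (-0.6780, +0.7351)
edge 3: e_3 = (-0.47, -1.56);  n_3 = (-0.9575, +0.2885)
∠(n_2, n_3) = 30.55°
δ = |180° − 30.55°| = 149.45°
149.45° > 2α = 17.06°  →  invalid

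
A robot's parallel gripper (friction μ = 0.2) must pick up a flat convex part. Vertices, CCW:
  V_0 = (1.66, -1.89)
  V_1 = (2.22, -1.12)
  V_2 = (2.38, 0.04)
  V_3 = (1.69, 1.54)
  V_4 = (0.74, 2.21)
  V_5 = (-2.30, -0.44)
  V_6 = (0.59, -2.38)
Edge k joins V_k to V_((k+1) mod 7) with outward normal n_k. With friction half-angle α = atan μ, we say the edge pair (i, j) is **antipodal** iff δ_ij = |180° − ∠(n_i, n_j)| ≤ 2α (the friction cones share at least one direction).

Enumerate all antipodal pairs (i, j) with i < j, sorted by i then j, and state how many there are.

count = 3; pairs: (0,4), (3,5), (4,6)

α = atan 0.2 = 11.31°;  2α = 22.62°
n_0 = (+0.8087, -0.5882)
n_1 = (+0.9906, -0.1366)
n_2 = (+0.9085, +0.4179)
n_3 = (+0.5763, +0.8172)
n_4 = (-0.6571, +0.7538)
n_5 = (-0.5573, -0.8303)
n_6 = (+0.4164, -0.9092)
  (0,1): δ = 151.83°  ·
  (0,2): δ = 119.27°  ·
  (0,3): δ = 89.17°  ·
  (0,4): δ = 12.89°  ✓
  (0,5): δ = 92.15°  ·
  (0,6): δ = 150.63°  ·
  (1,2): δ = 147.44°  ·
  (1,3): δ = 117.34°  ·
  (1,4): δ = 41.07°  ·
  (1,5): δ = 63.98°  ·
  (1,6): δ = 122.46°  ·
  (2,3): δ = 149.90°  ·
  (2,4): δ = 73.62°  ·
  (2,5): δ = 31.42°  ·
  (2,6): δ = 89.90°  ·
  (3,4): δ = 103.73°  ·
  (3,5): δ = 1.32°  ✓
  (3,6): δ = 59.80°  ·
  (4,5): δ = 74.95°  ·
  (4,6): δ = 16.47°  ✓
  (5,6): δ = 121.52°  ·
antipodal pairs: 3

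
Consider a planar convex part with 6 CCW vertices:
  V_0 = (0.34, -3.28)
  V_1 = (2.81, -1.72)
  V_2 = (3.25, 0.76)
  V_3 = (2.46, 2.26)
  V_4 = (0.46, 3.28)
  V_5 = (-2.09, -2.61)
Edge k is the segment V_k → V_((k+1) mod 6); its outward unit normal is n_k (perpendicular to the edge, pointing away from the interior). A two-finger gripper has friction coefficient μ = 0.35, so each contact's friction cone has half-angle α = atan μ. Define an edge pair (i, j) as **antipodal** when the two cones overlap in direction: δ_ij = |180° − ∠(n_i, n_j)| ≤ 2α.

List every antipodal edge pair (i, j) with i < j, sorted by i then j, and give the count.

count = 3; pairs: (0,4), (1,4), (3,5)

α = atan 0.35 = 19.29°;  2α = 38.58°
n_0 = (+0.5340, -0.8455)
n_1 = (+0.9846, -0.1747)
n_2 = (+0.8848, +0.4660)
n_3 = (+0.4543, +0.8908)
n_4 = (-0.9177, +0.3973)
n_5 = (-0.2658, -0.9640)
  (0,1): δ = 132.34°  ·
  (0,2): δ = 94.50°  ·
  (0,3): δ = 59.30°  ·
  (0,4): δ = 34.31°  ✓
  (0,5): δ = 132.31°  ·
  (1,2): δ = 142.17°  ·
  (1,3): δ = 106.96°  ·
  (1,4): δ = 13.35°  ✓
  (1,5): δ = 84.65°  ·
  (2,3): δ = 144.80°  ·
  (2,4): δ = 51.18°  ·
  (2,5): δ = 46.81°  ·
  (3,4): δ = 86.39°  ·
  (3,5): δ = 11.61°  ✓
  (4,5): δ = 82.01°  ·
antipodal pairs: 3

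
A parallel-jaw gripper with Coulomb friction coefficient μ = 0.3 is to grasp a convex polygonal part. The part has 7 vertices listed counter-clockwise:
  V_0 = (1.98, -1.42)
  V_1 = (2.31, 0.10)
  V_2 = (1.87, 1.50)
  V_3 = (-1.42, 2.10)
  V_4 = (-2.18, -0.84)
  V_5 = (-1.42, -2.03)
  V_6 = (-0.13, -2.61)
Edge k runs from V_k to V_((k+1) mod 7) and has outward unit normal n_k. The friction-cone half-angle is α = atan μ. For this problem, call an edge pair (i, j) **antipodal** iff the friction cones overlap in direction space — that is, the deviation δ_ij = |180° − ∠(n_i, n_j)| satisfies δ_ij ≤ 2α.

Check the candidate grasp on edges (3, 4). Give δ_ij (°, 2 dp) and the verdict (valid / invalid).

δ = 132.94°, invalid

α = atan 0.3 = 16.70°;  2α = 33.40°
edge 3: e_3 = (-0.76, -2.94);  n_3 = (-0.9682, +0.2503)
edge 4: e_4 = (+0.76, -1.19);  n_4 = (-0.8428, -0.5382)
∠(n_3, n_4) = 47.06°
δ = |180° − 47.06°| = 132.94°
132.94° > 2α = 33.40°  →  invalid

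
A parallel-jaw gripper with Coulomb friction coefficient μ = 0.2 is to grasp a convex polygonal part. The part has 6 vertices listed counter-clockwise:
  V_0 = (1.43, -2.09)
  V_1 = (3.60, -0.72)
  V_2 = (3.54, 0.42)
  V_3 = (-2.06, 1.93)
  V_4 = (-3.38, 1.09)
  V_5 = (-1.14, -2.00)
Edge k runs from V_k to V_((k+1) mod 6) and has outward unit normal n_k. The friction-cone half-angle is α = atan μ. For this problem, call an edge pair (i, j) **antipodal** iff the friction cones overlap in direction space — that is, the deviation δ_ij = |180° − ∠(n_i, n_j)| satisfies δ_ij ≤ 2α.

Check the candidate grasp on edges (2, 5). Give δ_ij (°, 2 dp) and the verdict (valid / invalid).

α = atan 0.2 = 11.31°;  2α = 22.62°
edge 2: e_2 = (-5.60, +1.51);  n_2 = (+0.2603, +0.9655)
edge 5: e_5 = (+2.57, -0.09);  n_5 = (-0.0350, -0.9994)
∠(n_2, n_5) = 166.92°
δ = |180° − 166.92°| = 13.08°
13.08° ≤ 2α = 22.62°  →  valid

δ = 13.08°, valid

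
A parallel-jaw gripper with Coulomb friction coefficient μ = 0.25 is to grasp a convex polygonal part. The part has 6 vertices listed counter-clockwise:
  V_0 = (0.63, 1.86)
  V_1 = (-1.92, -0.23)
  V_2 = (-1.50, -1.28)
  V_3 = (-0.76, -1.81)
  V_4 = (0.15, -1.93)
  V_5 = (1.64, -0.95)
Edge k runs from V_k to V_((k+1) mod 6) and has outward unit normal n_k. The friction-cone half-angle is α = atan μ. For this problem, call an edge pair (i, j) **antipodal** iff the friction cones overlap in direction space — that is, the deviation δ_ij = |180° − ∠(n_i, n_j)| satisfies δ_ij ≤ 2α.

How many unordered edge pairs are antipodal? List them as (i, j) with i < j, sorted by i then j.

α = atan 0.25 = 14.04°;  2α = 28.07°
n_0 = (-0.6339, +0.7734)
n_1 = (-0.9285, -0.3714)
n_2 = (-0.5823, -0.8130)
n_3 = (-0.1307, -0.9914)
n_4 = (+0.5495, -0.8355)
n_5 = (+0.9411, +0.3382)
  (0,1): δ = 107.54°  ·
  (0,2): δ = 74.95°  ·
  (0,3): δ = 46.85°  ·
  (0,4): δ = 6.00°  ✓
  (0,5): δ = 70.43°  ·
  (1,2): δ = 147.41°  ·
  (1,3): δ = 119.31°  ·
  (1,4): δ = 78.47°  ·
  (1,5): δ = 2.03°  ✓
  (2,3): δ = 151.90°  ·
  (2,4): δ = 111.06°  ·
  (2,5): δ = 34.62°  ·
  (3,4): δ = 139.15°  ·
  (3,5): δ = 62.72°  ·
  (4,5): δ = 103.56°  ·
antipodal pairs: 2

count = 2; pairs: (0,4), (1,5)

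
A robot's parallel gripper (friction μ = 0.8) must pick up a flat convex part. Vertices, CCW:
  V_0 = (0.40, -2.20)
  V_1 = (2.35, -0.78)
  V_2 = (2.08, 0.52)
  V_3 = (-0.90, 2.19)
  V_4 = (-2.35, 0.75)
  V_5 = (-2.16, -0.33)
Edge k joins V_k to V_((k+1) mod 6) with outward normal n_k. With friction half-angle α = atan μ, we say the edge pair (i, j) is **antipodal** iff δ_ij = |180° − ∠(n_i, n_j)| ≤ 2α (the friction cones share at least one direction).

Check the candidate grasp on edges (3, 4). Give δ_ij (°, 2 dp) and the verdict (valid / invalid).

α = atan 0.8 = 38.66°;  2α = 77.32°
edge 3: e_3 = (-1.45, -1.44);  n_3 = (-0.7047, +0.7095)
edge 4: e_4 = (+0.19, -1.08);  n_4 = (-0.9849, -0.1733)
∠(n_3, n_4) = 55.18°
δ = |180° − 55.18°| = 124.82°
124.82° > 2α = 77.32°  →  invalid

δ = 124.82°, invalid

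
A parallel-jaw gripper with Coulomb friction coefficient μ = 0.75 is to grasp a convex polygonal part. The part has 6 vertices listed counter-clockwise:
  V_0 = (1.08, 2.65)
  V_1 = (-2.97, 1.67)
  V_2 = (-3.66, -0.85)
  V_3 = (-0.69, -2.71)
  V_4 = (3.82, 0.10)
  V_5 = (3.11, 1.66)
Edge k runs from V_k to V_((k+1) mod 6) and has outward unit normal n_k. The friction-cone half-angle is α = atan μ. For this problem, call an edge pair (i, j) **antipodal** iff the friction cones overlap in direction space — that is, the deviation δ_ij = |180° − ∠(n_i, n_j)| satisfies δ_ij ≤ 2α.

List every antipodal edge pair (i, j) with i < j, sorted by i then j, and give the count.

count = 7; pairs: (0,2), (0,3), (1,3), (1,4), (2,4), (2,5), (3,5)

α = atan 0.75 = 36.87°;  2α = 73.74°
n_0 = (-0.2352, +0.9719)
n_1 = (-0.9645, +0.2641)
n_2 = (-0.5308, -0.8475)
n_3 = (+0.5288, -0.8487)
n_4 = (+0.9102, +0.4142)
n_5 = (+0.4383, +0.8988)
  (0,1): δ = 118.92°  ·
  (0,2): δ = 45.66°  ✓
  (0,3): δ = 18.32°  ✓
  (0,4): δ = 100.87°  ·
  (0,5): δ = 140.40°  ·
  (1,2): δ = 106.74°  ·
  (1,3): δ = 42.76°  ✓
  (1,4): δ = 39.78°  ✓
  (1,5): δ = 79.32°  ·
  (2,3): δ = 116.02°  ·
  (2,4): δ = 33.47°  ✓
  (2,5): δ = 6.06°  ✓
  (3,4): δ = 97.45°  ·
  (3,5): δ = 57.92°  ✓
  (4,5): δ = 140.47°  ·
antipodal pairs: 7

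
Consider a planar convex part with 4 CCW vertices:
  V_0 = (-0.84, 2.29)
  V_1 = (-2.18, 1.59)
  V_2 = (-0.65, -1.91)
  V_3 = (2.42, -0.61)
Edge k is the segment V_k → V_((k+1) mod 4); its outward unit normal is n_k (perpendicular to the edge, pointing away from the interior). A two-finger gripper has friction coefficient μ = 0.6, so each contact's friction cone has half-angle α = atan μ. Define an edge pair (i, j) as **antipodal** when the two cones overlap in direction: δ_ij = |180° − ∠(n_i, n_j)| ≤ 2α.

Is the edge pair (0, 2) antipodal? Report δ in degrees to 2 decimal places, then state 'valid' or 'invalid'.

α = atan 0.6 = 30.96°;  2α = 61.93°
edge 0: e_0 = (-1.34, -0.70);  n_0 = (-0.4630, +0.8863)
edge 2: e_2 = (+3.07, +1.30);  n_2 = (+0.3899, -0.9208)
∠(n_0, n_2) = 175.37°
δ = |180° − 175.37°| = 4.63°
4.63° ≤ 2α = 61.93°  →  valid

δ = 4.63°, valid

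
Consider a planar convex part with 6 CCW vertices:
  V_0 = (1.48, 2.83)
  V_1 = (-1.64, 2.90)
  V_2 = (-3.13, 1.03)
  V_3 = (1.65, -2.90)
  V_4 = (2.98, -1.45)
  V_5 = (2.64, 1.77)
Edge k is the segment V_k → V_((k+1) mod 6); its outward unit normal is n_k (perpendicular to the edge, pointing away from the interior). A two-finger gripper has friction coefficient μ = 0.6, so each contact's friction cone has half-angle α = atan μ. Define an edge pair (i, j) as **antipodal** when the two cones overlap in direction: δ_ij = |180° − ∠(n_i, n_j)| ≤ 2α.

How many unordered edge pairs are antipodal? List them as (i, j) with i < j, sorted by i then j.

count = 6; pairs: (0,2), (0,3), (1,3), (1,4), (2,4), (2,5)

α = atan 0.6 = 30.96°;  2α = 61.93°
n_0 = (+0.0224, +0.9997)
n_1 = (-0.7821, +0.6232)
n_2 = (-0.6351, -0.7724)
n_3 = (+0.7369, -0.6760)
n_4 = (+0.9945, +0.1050)
n_5 = (+0.6746, +0.7382)
  (0,1): δ = 127.26°  ·
  (0,2): δ = 38.14°  ✓
  (0,3): δ = 48.76°  ✓
  (0,4): δ = 97.31°  ·
  (0,5): δ = 138.86°  ·
  (1,2): δ = 90.88°  ·
  (1,3): δ = 3.98°  ✓
  (1,4): δ = 44.58°  ✓
  (1,5): δ = 86.13°  ·
  (2,3): δ = 93.10°  ·
  (2,4): δ = 44.55°  ✓
  (2,5): δ = 2.99°  ✓
  (3,4): δ = 131.44°  ·
  (3,5): δ = 89.89°  ·
  (4,5): δ = 138.45°  ·
antipodal pairs: 6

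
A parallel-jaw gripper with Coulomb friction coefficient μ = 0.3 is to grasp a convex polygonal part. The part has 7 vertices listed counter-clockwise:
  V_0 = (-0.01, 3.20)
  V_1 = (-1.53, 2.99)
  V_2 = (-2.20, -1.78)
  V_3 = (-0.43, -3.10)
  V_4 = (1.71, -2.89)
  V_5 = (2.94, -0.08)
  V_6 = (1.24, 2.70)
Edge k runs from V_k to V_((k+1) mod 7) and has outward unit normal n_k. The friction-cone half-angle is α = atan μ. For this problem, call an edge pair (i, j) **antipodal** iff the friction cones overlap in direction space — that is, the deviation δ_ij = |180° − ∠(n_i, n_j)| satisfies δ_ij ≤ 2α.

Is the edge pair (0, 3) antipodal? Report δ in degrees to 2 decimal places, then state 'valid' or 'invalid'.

δ = 2.26°, valid

α = atan 0.3 = 16.70°;  2α = 33.40°
edge 0: e_0 = (-1.52, -0.21);  n_0 = (-0.1369, +0.9906)
edge 3: e_3 = (+2.14, +0.21);  n_3 = (+0.0977, -0.9952)
∠(n_0, n_3) = 177.74°
δ = |180° − 177.74°| = 2.26°
2.26° ≤ 2α = 33.40°  →  valid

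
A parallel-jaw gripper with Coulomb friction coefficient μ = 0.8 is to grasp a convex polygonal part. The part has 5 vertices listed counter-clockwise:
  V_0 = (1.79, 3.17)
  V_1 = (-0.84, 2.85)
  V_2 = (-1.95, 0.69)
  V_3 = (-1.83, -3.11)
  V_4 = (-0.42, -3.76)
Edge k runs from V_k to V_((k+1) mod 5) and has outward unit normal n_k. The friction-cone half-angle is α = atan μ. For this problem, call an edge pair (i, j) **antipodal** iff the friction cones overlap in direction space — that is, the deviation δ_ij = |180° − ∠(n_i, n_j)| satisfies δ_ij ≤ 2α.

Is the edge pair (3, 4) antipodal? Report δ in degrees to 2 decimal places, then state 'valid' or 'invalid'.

δ = 82.94°, invalid

α = atan 0.8 = 38.66°;  2α = 77.32°
edge 3: e_3 = (+1.41, -0.65);  n_3 = (-0.4186, -0.9081)
edge 4: e_4 = (+2.21, +6.93);  n_4 = (+0.9527, -0.3038)
∠(n_3, n_4) = 97.06°
δ = |180° − 97.06°| = 82.94°
82.94° > 2α = 77.32°  →  invalid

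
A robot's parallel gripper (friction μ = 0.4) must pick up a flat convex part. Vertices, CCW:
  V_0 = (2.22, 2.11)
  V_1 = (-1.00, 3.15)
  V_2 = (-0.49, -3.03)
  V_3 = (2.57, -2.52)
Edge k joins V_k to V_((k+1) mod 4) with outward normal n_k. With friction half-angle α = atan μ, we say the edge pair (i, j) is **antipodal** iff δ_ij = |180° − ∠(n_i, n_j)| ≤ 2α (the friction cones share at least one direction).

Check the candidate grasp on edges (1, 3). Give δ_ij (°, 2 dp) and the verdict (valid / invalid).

δ = 0.39°, valid

α = atan 0.4 = 21.80°;  2α = 43.60°
edge 1: e_1 = (+0.51, -6.18);  n_1 = (-0.9966, -0.0822)
edge 3: e_3 = (-0.35, +4.63);  n_3 = (+0.9972, +0.0754)
∠(n_1, n_3) = 179.61°
δ = |180° − 179.61°| = 0.39°
0.39° ≤ 2α = 43.60°  →  valid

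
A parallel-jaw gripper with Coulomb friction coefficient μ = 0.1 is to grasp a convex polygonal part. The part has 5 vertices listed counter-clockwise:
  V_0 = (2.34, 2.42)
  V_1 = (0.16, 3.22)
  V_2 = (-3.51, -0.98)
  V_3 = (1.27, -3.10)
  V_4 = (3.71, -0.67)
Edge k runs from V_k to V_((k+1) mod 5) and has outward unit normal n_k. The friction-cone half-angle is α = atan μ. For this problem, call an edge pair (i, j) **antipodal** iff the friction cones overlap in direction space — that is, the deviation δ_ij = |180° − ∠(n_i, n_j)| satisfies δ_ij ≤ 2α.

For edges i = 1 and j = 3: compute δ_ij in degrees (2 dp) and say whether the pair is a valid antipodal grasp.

δ = 3.97°, valid

α = atan 0.1 = 5.71°;  2α = 11.42°
edge 1: e_1 = (-3.67, -4.20);  n_1 = (-0.7530, +0.6580)
edge 3: e_3 = (+2.44, +2.43);  n_3 = (+0.7057, -0.7086)
∠(n_1, n_3) = 176.03°
δ = |180° − 176.03°| = 3.97°
3.97° ≤ 2α = 11.42°  →  valid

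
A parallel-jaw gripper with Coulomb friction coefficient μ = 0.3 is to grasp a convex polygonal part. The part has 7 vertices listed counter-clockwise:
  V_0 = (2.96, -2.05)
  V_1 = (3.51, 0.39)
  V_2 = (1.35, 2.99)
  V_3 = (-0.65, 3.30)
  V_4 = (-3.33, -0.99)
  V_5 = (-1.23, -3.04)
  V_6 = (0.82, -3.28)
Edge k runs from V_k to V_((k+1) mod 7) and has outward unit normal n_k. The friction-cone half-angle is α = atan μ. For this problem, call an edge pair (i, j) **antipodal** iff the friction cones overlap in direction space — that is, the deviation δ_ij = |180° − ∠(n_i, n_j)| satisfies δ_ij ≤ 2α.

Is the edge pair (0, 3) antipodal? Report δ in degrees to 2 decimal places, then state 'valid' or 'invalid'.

δ = 19.29°, valid

α = atan 0.3 = 16.70°;  2α = 33.40°
edge 0: e_0 = (+0.55, +2.44);  n_0 = (+0.9755, -0.2199)
edge 3: e_3 = (-2.68, -4.29);  n_3 = (-0.8481, +0.5298)
∠(n_0, n_3) = 160.71°
δ = |180° − 160.71°| = 19.29°
19.29° ≤ 2α = 33.40°  →  valid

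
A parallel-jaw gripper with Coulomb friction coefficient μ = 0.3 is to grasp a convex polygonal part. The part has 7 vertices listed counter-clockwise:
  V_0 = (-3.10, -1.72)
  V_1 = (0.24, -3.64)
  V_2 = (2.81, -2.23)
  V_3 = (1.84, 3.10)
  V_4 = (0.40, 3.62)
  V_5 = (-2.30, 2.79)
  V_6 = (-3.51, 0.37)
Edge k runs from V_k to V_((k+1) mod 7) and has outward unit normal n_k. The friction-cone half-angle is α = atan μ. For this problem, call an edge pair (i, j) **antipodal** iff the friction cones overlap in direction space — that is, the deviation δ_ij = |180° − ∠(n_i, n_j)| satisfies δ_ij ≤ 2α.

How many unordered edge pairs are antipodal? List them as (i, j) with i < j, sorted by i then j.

α = atan 0.3 = 16.70°;  2α = 33.40°
n_0 = (-0.4984, -0.8670)
n_1 = (+0.4810, -0.8767)
n_2 = (+0.9838, +0.1790)
n_3 = (+0.3396, +0.9406)
n_4 = (-0.2938, +0.9559)
n_5 = (-0.8944, +0.4472)
n_6 = (-0.9813, -0.1925)
  (0,1): δ = 121.36°  ·
  (0,2): δ = 49.79°  ·
  (0,3): δ = 10.04°  ✓
  (0,4): δ = 46.98°  ·
  (0,5): δ = 93.33°  ·
  (0,6): δ = 130.99°  ·
  (1,2): δ = 108.44°  ·
  (1,3): δ = 48.61°  ·
  (1,4): δ = 11.66°  ✓
  (1,5): δ = 34.68°  ·
  (1,6): δ = 72.35°  ·
  (2,3): δ = 120.17°  ·
  (2,4): δ = 83.23°  ·
  (2,5): δ = 36.88°  ·
  (2,6): δ = 0.78°  ✓
  (3,4): δ = 143.06°  ·
  (3,5): δ = 96.71°  ·
  (3,6): δ = 59.05°  ·
  (4,5): δ = 133.65°  ·
  (4,6): δ = 95.99°  ·
  (5,6): δ = 142.34°  ·
antipodal pairs: 3

count = 3; pairs: (0,3), (1,4), (2,6)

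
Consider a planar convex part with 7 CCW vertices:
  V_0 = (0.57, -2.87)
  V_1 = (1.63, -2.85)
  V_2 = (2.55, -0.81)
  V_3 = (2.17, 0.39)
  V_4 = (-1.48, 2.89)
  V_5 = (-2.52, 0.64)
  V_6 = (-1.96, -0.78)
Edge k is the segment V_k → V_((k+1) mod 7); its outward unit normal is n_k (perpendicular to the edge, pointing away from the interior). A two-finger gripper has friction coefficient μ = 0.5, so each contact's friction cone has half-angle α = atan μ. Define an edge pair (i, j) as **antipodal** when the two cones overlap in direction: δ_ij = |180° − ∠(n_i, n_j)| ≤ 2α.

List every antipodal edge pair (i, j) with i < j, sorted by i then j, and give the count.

count = 8; pairs: (0,3), (1,4), (1,5), (2,4), (2,5), (2,6), (3,5), (3,6)

α = atan 0.5 = 26.57°;  2α = 53.13°
n_0 = (+0.0189, -0.9998)
n_1 = (+0.9116, -0.4111)
n_2 = (+0.9533, +0.3019)
n_3 = (+0.5651, +0.8250)
n_4 = (-0.9077, +0.4196)
n_5 = (-0.9303, -0.3669)
n_6 = (-0.6369, -0.7710)
  (0,1): δ = 115.36°  ·
  (0,2): δ = 73.51°  ·
  (0,3): δ = 35.49°  ✓
  (0,4): δ = 64.11°  ·
  (0,5): δ = 110.44°  ·
  (0,6): δ = 139.36°  ·
  (1,2): δ = 138.15°  ·
  (1,3): δ = 100.13°  ·
  (1,4): δ = 0.53°  ✓
  (1,5): δ = 45.80°  ✓
  (1,6): δ = 74.71°  ·
  (2,3): δ = 141.98°  ·
  (2,4): δ = 42.38°  ✓
  (2,5): δ = 3.95°  ✓
  (2,6): δ = 32.87°  ✓
  (3,4): δ = 80.40°  ·
  (3,5): δ = 34.07°  ✓
  (3,6): δ = 5.15°  ✓
  (4,5): δ = 133.67°  ·
  (4,6): δ = 104.75°  ·
  (5,6): δ = 151.08°  ·
antipodal pairs: 8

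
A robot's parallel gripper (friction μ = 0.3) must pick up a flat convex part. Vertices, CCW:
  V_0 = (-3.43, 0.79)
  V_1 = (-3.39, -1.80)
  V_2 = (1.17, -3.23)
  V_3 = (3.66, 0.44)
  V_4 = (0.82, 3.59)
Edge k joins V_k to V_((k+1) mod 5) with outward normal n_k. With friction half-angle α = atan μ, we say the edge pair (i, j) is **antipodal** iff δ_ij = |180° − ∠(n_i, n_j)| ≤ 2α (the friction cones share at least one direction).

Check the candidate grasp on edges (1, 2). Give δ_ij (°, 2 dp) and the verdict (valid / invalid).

α = atan 0.3 = 16.70°;  2α = 33.40°
edge 1: e_1 = (+4.56, -1.43);  n_1 = (-0.2992, -0.9542)
edge 2: e_2 = (+2.49, +3.67);  n_2 = (+0.8275, -0.5614)
∠(n_1, n_2) = 73.26°
δ = |180° − 73.26°| = 106.74°
106.74° > 2α = 33.40°  →  invalid

δ = 106.74°, invalid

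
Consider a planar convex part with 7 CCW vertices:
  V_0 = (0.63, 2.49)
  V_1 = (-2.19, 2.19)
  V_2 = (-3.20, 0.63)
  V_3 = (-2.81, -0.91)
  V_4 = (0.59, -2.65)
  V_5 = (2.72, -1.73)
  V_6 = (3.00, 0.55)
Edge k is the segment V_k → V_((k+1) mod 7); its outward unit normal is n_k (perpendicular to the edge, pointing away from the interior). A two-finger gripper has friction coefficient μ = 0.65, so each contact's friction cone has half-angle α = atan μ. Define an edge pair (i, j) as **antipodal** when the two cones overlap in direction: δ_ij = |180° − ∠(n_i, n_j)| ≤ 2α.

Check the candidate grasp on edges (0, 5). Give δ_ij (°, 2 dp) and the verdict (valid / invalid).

δ = 76.93°, invalid

α = atan 0.65 = 33.02°;  2α = 66.05°
edge 0: e_0 = (-2.82, -0.30);  n_0 = (-0.1058, +0.9944)
edge 5: e_5 = (+0.28, +2.28);  n_5 = (+0.9925, -0.1219)
∠(n_0, n_5) = 103.07°
δ = |180° − 103.07°| = 76.93°
76.93° > 2α = 66.05°  →  invalid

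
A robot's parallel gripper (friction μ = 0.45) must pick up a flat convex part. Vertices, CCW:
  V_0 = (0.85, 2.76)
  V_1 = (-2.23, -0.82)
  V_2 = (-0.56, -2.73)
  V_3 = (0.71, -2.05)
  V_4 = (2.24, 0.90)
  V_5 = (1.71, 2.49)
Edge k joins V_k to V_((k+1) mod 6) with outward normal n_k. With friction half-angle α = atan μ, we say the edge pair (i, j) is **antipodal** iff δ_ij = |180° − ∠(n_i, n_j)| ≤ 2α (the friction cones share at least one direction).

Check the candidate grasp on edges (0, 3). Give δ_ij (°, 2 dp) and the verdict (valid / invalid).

α = atan 0.45 = 24.23°;  2α = 48.46°
edge 0: e_0 = (-3.08, -3.58);  n_0 = (-0.7581, +0.6522)
edge 3: e_3 = (+1.53, +2.95);  n_3 = (+0.8877, -0.4604)
∠(n_0, n_3) = 166.71°
δ = |180° − 166.71°| = 13.29°
13.29° ≤ 2α = 48.46°  →  valid

δ = 13.29°, valid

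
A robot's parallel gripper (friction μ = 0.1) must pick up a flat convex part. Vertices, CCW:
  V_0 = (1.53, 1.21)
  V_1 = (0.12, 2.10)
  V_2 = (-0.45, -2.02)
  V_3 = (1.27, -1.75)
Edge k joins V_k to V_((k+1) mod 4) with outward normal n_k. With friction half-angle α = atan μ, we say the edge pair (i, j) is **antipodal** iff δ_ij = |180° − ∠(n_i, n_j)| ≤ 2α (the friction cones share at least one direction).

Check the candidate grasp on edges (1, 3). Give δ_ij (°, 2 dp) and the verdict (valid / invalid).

α = atan 0.1 = 5.71°;  2α = 11.42°
edge 1: e_1 = (-0.57, -4.12);  n_1 = (-0.9906, +0.1370)
edge 3: e_3 = (+0.26, +2.96);  n_3 = (+0.9962, -0.0875)
∠(n_1, n_3) = 177.14°
δ = |180° − 177.14°| = 2.86°
2.86° ≤ 2α = 11.42°  →  valid

δ = 2.86°, valid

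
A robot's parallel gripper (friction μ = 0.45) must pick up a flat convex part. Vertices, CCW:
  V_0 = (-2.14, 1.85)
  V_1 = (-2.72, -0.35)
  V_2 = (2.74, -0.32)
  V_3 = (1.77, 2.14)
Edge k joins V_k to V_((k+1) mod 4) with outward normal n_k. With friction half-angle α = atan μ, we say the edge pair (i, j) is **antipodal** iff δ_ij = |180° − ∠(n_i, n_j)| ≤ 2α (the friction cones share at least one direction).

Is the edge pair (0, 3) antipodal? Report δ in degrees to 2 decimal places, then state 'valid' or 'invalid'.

α = atan 0.45 = 24.23°;  2α = 48.46°
edge 0: e_0 = (-0.58, -2.20);  n_0 = (-0.9670, +0.2549)
edge 3: e_3 = (-3.91, -0.29);  n_3 = (-0.0740, +0.9973)
∠(n_0, n_3) = 70.99°
δ = |180° − 70.99°| = 109.01°
109.01° > 2α = 48.46°  →  invalid

δ = 109.01°, invalid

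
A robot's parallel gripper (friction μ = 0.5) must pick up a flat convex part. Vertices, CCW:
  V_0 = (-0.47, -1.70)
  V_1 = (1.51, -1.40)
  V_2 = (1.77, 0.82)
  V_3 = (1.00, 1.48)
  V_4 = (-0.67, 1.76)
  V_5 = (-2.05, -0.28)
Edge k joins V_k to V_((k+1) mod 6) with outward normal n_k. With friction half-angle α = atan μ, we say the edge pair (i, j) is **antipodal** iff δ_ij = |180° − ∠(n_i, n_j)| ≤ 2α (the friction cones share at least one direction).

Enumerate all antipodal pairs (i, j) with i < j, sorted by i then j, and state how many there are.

count = 6; pairs: (0,2), (0,3), (0,4), (1,4), (2,5), (3,5)

α = atan 0.5 = 26.57°;  2α = 53.13°
n_0 = (+0.1498, -0.9887)
n_1 = (+0.9932, -0.1163)
n_2 = (+0.6508, +0.7593)
n_3 = (+0.1654, +0.9862)
n_4 = (-0.8283, +0.5603)
n_5 = (-0.6684, -0.7438)
  (0,1): δ = 105.30°  ·
  (0,2): δ = 49.22°  ✓
  (0,3): δ = 18.13°  ✓
  (0,4): δ = 47.31°  ✓
  (0,5): δ = 129.44°  ·
  (1,2): δ = 123.92°  ·
  (1,3): δ = 92.84°  ·
  (1,4): δ = 27.40°  ✓
  (1,5): δ = 54.73°  ·
  (2,3): δ = 148.92°  ·
  (2,4): δ = 83.48°  ·
  (2,5): δ = 1.35°  ✓
  (3,4): δ = 114.56°  ·
  (3,5): δ = 32.43°  ✓
  (4,5): δ = 97.87°  ·
antipodal pairs: 6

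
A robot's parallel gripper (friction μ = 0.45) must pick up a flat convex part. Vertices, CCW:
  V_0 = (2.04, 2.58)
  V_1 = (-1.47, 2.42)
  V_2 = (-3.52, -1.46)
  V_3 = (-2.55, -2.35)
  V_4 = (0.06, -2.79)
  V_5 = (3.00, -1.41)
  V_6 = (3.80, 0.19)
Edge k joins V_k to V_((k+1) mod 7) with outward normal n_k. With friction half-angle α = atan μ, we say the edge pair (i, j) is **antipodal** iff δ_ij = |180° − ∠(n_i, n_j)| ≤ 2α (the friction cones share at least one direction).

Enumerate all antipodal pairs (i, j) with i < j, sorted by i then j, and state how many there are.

α = atan 0.45 = 24.23°;  2α = 48.46°
n_0 = (-0.0455, +0.9990)
n_1 = (-0.8842, +0.4672)
n_2 = (-0.6761, -0.7368)
n_3 = (-0.1662, -0.9861)
n_4 = (+0.4249, -0.9052)
n_5 = (+0.8944, -0.4472)
n_6 = (+0.8052, +0.5930)
  (0,1): δ = 120.46°  ·
  (0,2): δ = 45.15°  ✓
  (0,3): δ = 12.18°  ✓
  (0,4): δ = 22.53°  ✓
  (0,5): δ = 60.82°  ·
  (0,6): δ = 123.76°  ·
  (1,2): δ = 104.69°  ·
  (1,3): δ = 71.72°  ·
  (1,4): δ = 37.01°  ✓
  (1,5): δ = 1.28°  ✓
  (1,6): δ = 64.22°  ·
  (2,3): δ = 147.03°  ·
  (2,4): δ = 112.32°  ·
  (2,5): δ = 74.03°  ·
  (2,6): δ = 11.09°  ✓
  (3,4): δ = 145.29°  ·
  (3,5): δ = 107.00°  ·
  (3,6): δ = 44.06°  ✓
  (4,5): δ = 141.71°  ·
  (4,6): δ = 78.78°  ·
  (5,6): δ = 117.07°  ·
antipodal pairs: 7

count = 7; pairs: (0,2), (0,3), (0,4), (1,4), (1,5), (2,6), (3,6)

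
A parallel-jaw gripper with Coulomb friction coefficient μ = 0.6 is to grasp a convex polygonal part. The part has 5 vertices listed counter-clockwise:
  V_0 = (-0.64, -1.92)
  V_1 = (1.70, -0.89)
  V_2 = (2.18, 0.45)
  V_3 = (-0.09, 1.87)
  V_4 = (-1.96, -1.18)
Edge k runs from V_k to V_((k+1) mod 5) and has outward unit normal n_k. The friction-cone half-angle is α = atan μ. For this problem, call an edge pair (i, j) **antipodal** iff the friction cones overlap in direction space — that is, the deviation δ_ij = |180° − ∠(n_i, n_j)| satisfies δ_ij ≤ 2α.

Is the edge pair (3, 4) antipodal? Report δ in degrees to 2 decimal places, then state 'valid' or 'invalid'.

δ = 87.76°, invalid

α = atan 0.6 = 30.96°;  2α = 61.93°
edge 3: e_3 = (-1.87, -3.05);  n_3 = (-0.8525, +0.5227)
edge 4: e_4 = (+1.32, -0.74);  n_4 = (-0.4890, -0.8723)
∠(n_3, n_4) = 92.24°
δ = |180° − 92.24°| = 87.76°
87.76° > 2α = 61.93°  →  invalid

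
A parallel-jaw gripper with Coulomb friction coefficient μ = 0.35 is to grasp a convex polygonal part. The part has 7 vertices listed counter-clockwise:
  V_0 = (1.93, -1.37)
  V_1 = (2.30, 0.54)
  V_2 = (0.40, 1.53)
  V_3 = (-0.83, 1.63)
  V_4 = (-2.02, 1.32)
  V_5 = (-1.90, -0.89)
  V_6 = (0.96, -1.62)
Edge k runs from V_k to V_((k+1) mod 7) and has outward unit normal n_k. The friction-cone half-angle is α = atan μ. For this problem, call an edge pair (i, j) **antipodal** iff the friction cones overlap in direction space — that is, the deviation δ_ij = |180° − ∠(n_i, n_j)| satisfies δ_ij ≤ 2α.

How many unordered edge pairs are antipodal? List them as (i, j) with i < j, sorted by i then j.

α = atan 0.35 = 19.29°;  2α = 38.58°
n_0 = (+0.9817, -0.1902)
n_1 = (+0.4621, +0.8868)
n_2 = (+0.0810, +0.9967)
n_3 = (-0.2521, +0.9677)
n_4 = (-0.9985, -0.0542)
n_5 = (-0.2473, -0.9689)
n_6 = (+0.2496, -0.9684)
  (0,1): δ = 106.56°  ·
  (0,2): δ = 83.68°  ·
  (0,3): δ = 64.44°  ·
  (0,4): δ = 14.07°  ✓
  (0,5): δ = 86.64°  ·
  (0,6): δ = 115.42°  ·
  (1,2): δ = 157.13°  ·
  (1,3): δ = 137.88°  ·
  (1,4): δ = 59.37°  ·
  (1,5): δ = 13.20°  ✓
  (1,6): δ = 41.97°  ·
  (2,3): δ = 160.75°  ·
  (2,4): δ = 82.24°  ·
  (2,5): δ = 9.67°  ✓
  (2,6): δ = 19.10°  ✓
  (3,4): δ = 101.49°  ·
  (3,5): δ = 28.92°  ✓
  (3,6): δ = 0.15°  ✓
  (4,5): δ = 107.43°  ·
  (4,6): δ = 78.66°  ·
  (5,6): δ = 151.23°  ·
antipodal pairs: 6

count = 6; pairs: (0,4), (1,5), (2,5), (2,6), (3,5), (3,6)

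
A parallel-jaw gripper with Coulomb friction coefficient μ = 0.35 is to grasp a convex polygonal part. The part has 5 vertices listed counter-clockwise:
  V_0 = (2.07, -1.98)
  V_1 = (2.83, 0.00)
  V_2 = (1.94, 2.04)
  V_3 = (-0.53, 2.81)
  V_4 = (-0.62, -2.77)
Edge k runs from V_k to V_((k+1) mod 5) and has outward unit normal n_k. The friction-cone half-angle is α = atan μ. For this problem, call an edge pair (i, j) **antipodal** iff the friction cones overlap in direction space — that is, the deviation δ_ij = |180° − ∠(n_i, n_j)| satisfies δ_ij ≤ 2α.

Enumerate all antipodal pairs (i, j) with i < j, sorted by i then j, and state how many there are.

α = atan 0.35 = 19.29°;  2α = 38.58°
n_0 = (+0.9336, -0.3583)
n_1 = (+0.9166, +0.3999)
n_2 = (+0.2976, +0.9547)
n_3 = (-0.9999, +0.0161)
n_4 = (+0.2818, -0.9595)
  (0,1): δ = 135.43°  ·
  (0,2): δ = 86.32°  ·
  (0,3): δ = 20.07°  ✓
  (0,4): δ = 127.37°  ·
  (1,2): δ = 130.88°  ·
  (1,3): δ = 24.49°  ✓
  (1,4): δ = 82.80°  ·
  (2,3): δ = 73.61°  ·
  (2,4): δ = 33.68°  ✓
  (3,4): δ = 72.71°  ·
antipodal pairs: 3

count = 3; pairs: (0,3), (1,3), (2,4)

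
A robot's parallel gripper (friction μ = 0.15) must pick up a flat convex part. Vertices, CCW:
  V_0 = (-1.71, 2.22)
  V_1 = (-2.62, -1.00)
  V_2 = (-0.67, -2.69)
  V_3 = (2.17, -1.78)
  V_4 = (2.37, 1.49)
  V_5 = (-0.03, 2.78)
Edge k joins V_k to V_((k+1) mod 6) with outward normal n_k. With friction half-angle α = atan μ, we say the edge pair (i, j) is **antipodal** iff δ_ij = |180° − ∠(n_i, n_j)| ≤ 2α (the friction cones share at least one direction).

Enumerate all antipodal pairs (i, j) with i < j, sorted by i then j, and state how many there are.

α = atan 0.15 = 8.53°;  2α = 17.06°
n_0 = (-0.9623, +0.2720)
n_1 = (-0.6549, -0.7557)
n_2 = (+0.3051, -0.9523)
n_3 = (+0.9981, -0.0610)
n_4 = (+0.4734, +0.8808)
n_5 = (-0.3162, +0.9487)
  (0,1): δ = 115.13°  ·
  (0,2): δ = 56.45°  ·
  (0,3): δ = 12.28°  ✓
  (0,4): δ = 77.52°  ·
  (0,5): δ = 124.22°  ·
  (1,2): δ = 121.32°  ·
  (1,3): δ = 52.59°  ·
  (1,4): δ = 12.66°  ✓
  (1,5): δ = 59.35°  ·
  (2,3): δ = 111.27°  ·
  (2,4): δ = 46.02°  ·
  (2,5): δ = 0.67°  ✓
  (3,4): δ = 114.76°  ·
  (3,5): δ = 68.07°  ·
  (4,5): δ = 133.31°  ·
antipodal pairs: 3

count = 3; pairs: (0,3), (1,4), (2,5)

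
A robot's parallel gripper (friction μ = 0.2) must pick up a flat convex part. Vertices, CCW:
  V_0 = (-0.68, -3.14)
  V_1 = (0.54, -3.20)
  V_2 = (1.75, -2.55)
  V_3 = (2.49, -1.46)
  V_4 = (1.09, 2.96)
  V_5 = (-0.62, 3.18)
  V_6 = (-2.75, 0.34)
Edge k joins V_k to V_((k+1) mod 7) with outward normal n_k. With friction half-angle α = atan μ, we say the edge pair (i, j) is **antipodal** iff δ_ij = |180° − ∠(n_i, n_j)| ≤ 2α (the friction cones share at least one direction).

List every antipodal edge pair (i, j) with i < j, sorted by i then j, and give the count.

count = 3; pairs: (0,4), (2,5), (3,6)

α = atan 0.2 = 11.31°;  2α = 22.62°
n_0 = (-0.0491, -0.9988)
n_1 = (+0.4732, -0.8809)
n_2 = (+0.8273, -0.5617)
n_3 = (+0.9533, +0.3020)
n_4 = (+0.1276, +0.9918)
n_5 = (-0.8000, +0.6000)
n_6 = (-0.8594, -0.5112)
  (0,1): δ = 148.94°  ·
  (0,2): δ = 121.36°  ·
  (0,3): δ = 69.61°  ·
  (0,4): δ = 4.52°  ✓
  (0,5): δ = 55.95°  ·
  (0,6): δ = 123.56°  ·
  (1,2): δ = 152.42°  ·
  (1,3): δ = 100.67°  ·
  (1,4): δ = 35.58°  ·
  (1,5): δ = 24.89°  ·
  (1,6): δ = 92.50°  ·
  (2,3): δ = 128.25°  ·
  (2,4): δ = 63.16°  ·
  (2,5): δ = 2.70°  ✓
  (2,6): δ = 64.92°  ·
  (3,4): δ = 114.91°  ·
  (3,5): δ = 54.45°  ·
  (3,6): δ = 13.17°  ✓
  (4,5): δ = 119.54°  ·
  (4,6): δ = 51.92°  ·
  (5,6): δ = 112.38°  ·
antipodal pairs: 3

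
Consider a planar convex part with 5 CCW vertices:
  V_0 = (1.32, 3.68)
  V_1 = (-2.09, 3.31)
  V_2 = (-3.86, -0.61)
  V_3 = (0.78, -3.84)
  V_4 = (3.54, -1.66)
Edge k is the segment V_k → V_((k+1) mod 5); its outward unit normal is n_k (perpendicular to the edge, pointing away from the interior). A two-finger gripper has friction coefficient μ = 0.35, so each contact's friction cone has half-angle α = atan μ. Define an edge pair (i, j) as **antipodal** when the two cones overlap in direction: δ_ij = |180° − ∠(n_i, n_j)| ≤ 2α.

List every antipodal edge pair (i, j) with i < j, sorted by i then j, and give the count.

α = atan 0.35 = 19.29°;  2α = 38.58°
n_0 = (-0.1079, +0.9942)
n_1 = (-0.9114, +0.4115)
n_2 = (-0.5713, -0.8207)
n_3 = (+0.6198, -0.7847)
n_4 = (+0.9234, +0.3839)
  (0,1): δ = 120.49°  ·
  (0,2): δ = 41.04°  ·
  (0,3): δ = 32.11°  ✓
  (0,4): δ = 106.38°  ·
  (1,2): δ = 100.54°  ·
  (1,3): δ = 27.40°  ✓
  (1,4): δ = 46.87°  ·
  (2,3): δ = 106.85°  ·
  (2,4): δ = 32.58°  ✓
  (3,4): δ = 105.73°  ·
antipodal pairs: 3

count = 3; pairs: (0,3), (1,3), (2,4)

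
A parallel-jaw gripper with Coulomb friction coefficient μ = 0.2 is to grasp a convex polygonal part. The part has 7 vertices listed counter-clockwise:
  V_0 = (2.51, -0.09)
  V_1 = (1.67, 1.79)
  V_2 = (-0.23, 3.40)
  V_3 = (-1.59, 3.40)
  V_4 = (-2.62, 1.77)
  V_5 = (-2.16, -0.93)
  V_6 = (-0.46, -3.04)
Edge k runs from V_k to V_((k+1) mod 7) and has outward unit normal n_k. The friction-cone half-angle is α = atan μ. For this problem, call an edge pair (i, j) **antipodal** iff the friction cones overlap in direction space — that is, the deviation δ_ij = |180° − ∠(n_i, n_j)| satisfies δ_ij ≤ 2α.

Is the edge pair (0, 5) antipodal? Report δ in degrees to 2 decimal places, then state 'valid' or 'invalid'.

δ = 14.78°, valid

α = atan 0.2 = 11.31°;  2α = 22.62°
edge 0: e_0 = (-0.84, +1.88);  n_0 = (+0.9130, +0.4079)
edge 5: e_5 = (+1.70, -2.11);  n_5 = (-0.7787, -0.6274)
∠(n_0, n_5) = 165.22°
δ = |180° − 165.22°| = 14.78°
14.78° ≤ 2α = 22.62°  →  valid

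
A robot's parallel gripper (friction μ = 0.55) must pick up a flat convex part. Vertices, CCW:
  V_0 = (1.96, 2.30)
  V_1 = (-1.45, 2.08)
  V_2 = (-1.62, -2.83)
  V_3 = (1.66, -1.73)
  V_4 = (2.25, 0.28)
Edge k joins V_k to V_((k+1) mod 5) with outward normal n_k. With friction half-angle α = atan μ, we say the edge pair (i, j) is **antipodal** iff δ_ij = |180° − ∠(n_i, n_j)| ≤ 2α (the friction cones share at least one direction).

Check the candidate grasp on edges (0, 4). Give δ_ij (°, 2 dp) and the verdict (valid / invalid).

α = atan 0.55 = 28.81°;  2α = 57.62°
edge 0: e_0 = (-3.41, -0.22);  n_0 = (-0.0644, +0.9979)
edge 4: e_4 = (-0.29, +2.02);  n_4 = (+0.9899, +0.1421)
∠(n_0, n_4) = 85.52°
δ = |180° − 85.52°| = 94.48°
94.48° > 2α = 57.62°  →  invalid

δ = 94.48°, invalid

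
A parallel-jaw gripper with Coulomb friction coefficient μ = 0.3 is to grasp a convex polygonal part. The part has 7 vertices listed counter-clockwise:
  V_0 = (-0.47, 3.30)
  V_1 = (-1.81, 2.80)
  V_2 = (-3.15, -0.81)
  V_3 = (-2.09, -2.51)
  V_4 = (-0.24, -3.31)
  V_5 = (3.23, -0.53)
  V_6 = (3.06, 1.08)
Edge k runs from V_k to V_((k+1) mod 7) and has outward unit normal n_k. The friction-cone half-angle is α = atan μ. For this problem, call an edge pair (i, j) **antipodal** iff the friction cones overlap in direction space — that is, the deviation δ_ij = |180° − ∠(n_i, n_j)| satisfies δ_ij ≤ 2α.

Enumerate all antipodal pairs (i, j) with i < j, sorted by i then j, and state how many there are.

count = 6; pairs: (0,4), (1,4), (1,5), (2,5), (2,6), (3,6)

α = atan 0.3 = 16.70°;  2α = 33.40°
n_0 = (-0.3496, +0.9369)
n_1 = (-0.9375, +0.3480)
n_2 = (-0.8486, -0.5291)
n_3 = (-0.3969, -0.9179)
n_4 = (+0.6252, -0.7804)
n_5 = (+0.9945, +0.1050)
n_6 = (+0.5324, +0.8465)
  (0,1): δ = 130.83°  ·
  (0,2): δ = 78.52°  ·
  (0,3): δ = 43.85°  ·
  (0,4): δ = 18.24°  ✓
  (0,5): δ = 75.57°  ·
  (0,6): δ = 127.37°  ·
  (1,2): δ = 127.69°  ·
  (1,3): δ = 93.02°  ·
  (1,4): δ = 30.94°  ✓
  (1,5): δ = 26.39°  ✓
  (1,6): δ = 78.20°  ·
  (2,3): δ = 145.33°  ·
  (2,4): δ = 83.24°  ·
  (2,5): δ = 25.92°  ✓
  (2,6): δ = 25.89°  ✓
  (3,4): δ = 117.91°  ·
  (3,5): δ = 60.59°  ·
  (3,6): δ = 8.78°  ✓
  (4,5): δ = 122.67°  ·
  (4,6): δ = 70.87°  ·
  (5,6): δ = 128.19°  ·
antipodal pairs: 6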